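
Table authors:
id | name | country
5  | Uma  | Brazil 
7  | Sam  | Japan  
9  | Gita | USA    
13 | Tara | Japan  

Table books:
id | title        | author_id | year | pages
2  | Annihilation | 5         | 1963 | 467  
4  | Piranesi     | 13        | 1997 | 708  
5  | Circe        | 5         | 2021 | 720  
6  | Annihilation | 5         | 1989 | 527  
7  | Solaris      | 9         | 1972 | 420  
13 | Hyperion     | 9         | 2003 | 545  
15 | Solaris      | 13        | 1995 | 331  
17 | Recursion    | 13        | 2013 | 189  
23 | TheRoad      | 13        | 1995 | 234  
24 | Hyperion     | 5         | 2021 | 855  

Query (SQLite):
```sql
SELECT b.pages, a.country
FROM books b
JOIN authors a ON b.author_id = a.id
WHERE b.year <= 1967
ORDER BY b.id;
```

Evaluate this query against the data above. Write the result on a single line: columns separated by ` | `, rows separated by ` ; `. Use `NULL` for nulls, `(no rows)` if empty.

467 | Brazil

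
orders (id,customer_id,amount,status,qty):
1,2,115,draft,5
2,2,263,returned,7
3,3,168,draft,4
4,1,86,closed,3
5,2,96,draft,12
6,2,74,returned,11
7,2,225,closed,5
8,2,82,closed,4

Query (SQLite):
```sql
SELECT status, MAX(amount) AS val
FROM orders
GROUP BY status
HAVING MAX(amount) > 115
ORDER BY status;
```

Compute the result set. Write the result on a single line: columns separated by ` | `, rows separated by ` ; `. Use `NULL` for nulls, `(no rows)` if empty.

closed | 225 ; draft | 168 ; returned | 263

Partition orders by status; compute MAX(amount) within each group.
HAVING: keep groups where MAX(amount) > 115.
  closed: ids {4, 7, 8} → MAX(amount)=225
  draft: ids {1, 3, 5} → MAX(amount)=168
  returned: ids {2, 6} → MAX(amount)=263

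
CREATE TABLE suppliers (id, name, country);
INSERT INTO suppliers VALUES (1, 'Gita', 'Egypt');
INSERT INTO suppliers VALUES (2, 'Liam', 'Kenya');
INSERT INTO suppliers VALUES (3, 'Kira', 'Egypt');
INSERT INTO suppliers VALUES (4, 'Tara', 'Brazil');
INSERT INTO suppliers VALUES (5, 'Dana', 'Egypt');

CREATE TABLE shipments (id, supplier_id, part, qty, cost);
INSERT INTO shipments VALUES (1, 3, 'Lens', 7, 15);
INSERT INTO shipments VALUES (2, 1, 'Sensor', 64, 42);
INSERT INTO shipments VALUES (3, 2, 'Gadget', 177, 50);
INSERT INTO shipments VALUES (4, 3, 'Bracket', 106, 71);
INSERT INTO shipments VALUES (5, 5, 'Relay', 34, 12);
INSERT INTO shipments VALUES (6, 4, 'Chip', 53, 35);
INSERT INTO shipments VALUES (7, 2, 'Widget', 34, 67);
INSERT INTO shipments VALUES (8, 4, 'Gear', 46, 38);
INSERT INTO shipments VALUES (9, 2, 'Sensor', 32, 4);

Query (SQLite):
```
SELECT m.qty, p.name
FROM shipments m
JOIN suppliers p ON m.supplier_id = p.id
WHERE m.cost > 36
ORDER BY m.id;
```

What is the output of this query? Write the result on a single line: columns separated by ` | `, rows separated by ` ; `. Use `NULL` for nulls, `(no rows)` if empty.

64 | Gita ; 177 | Liam ; 106 | Kira ; 34 | Liam ; 46 | Tara

Each shipments row matches the suppliers row where supplier_id = suppliers.id.
Then keep rows with m.cost > 36.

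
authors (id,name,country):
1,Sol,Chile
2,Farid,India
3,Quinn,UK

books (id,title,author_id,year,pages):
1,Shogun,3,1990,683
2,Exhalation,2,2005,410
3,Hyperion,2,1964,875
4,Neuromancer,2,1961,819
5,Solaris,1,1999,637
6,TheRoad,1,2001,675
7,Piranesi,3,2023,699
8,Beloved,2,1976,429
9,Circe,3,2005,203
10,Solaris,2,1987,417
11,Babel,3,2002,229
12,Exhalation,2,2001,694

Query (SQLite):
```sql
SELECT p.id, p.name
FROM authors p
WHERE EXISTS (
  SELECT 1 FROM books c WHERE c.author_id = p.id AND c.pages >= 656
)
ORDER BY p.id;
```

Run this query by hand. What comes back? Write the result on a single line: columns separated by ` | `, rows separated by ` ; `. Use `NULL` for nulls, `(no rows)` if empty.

For each authors row, check whether any books with matching author_id has pages >= 656.
Keep rows where that is true.

1 | Sol ; 2 | Farid ; 3 | Quinn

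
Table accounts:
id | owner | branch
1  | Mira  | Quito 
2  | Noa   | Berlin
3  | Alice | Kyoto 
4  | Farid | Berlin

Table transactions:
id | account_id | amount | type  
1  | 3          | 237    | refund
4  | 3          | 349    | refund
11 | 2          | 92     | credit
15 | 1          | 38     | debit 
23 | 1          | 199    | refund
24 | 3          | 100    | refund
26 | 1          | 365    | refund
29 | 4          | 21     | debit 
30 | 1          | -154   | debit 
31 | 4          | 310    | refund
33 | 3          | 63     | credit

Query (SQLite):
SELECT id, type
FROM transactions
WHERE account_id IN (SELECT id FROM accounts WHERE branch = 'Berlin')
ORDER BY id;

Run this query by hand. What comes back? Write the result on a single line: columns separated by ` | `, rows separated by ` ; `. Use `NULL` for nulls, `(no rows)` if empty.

Inner query: accounts.id where branch = 'Berlin'.
Outer: keep transactions rows whose account_id is in that set.
Inner query → {2, 4}

11 | credit ; 29 | debit ; 31 | refund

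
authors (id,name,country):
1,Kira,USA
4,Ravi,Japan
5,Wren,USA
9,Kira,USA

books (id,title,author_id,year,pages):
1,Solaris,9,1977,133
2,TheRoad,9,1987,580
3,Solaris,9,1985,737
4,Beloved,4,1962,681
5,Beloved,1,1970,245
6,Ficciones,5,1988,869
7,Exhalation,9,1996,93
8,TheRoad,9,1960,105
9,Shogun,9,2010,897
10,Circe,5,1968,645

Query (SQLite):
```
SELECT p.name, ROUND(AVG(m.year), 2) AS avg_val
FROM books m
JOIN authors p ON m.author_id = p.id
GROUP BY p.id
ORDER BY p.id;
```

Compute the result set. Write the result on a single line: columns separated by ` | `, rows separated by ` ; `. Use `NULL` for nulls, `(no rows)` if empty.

Kira | 1970 ; Ravi | 1962 ; Wren | 1978 ; Kira | 1985.83

Join each books row to its authors via author_id.
Group joined rows by authors.id; compute ROUND(AVG(m.year), 2) per group.
  1: ids {5} → ROUND(AVG(m.year), 2)=1970
  4: ids {4} → ROUND(AVG(m.year), 2)=1962
  5: ids {6, 10} → ROUND(AVG(m.year), 2)=1978
  9: ids {1, 2, 3, 7, 8, 9} → ROUND(AVG(m.year), 2)=1985.83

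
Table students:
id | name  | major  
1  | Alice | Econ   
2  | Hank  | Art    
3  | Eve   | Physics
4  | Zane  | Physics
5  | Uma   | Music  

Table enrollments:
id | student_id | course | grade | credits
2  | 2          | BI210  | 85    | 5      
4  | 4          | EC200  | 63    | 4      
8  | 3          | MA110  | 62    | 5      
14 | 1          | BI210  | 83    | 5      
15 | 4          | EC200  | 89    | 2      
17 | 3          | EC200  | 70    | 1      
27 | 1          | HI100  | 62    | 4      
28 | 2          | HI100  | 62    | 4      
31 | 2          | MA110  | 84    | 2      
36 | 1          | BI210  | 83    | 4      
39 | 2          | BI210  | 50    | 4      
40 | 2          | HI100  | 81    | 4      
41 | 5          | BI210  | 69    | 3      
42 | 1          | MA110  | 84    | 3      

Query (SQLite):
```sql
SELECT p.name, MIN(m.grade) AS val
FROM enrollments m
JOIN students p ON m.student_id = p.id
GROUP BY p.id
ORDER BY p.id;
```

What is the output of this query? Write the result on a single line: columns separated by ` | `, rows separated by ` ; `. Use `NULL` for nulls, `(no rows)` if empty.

Join each enrollments row to its students via student_id.
Group joined rows by students.id; compute MIN(m.grade) per group.
  1: ids {14, 27, 36, 42} → MIN(m.grade)=62
  2: ids {2, 28, 31, 39, 40} → MIN(m.grade)=50
  3: ids {8, 17} → MIN(m.grade)=62
  4: ids {4, 15} → MIN(m.grade)=63
  5: ids {41} → MIN(m.grade)=69

Alice | 62 ; Hank | 50 ; Eve | 62 ; Zane | 63 ; Uma | 69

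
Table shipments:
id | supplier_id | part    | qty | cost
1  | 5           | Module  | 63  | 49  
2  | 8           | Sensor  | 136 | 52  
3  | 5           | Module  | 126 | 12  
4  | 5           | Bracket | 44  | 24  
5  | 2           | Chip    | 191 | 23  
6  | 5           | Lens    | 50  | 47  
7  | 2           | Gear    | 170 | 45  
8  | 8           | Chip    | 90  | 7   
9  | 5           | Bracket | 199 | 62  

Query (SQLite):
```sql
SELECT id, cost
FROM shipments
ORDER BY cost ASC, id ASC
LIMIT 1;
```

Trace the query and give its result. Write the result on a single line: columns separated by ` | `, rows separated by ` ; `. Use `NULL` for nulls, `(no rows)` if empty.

8 | 7

Sort by cost asc, tiebreak id asc: (7, id=8), (12, id=3), (23, id=5), (24, id=4) …. Take first 1.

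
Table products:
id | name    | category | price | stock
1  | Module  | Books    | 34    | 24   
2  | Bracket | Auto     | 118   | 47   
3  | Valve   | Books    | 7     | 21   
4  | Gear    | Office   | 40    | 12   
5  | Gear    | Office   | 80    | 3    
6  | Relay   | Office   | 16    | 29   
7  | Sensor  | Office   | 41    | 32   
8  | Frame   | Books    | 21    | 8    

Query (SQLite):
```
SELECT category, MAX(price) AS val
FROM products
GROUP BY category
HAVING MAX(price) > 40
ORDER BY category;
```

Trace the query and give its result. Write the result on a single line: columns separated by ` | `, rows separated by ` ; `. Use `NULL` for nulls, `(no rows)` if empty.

Auto | 118 ; Office | 80

Partition products by category; compute MAX(price) within each group.
HAVING: keep groups where MAX(price) > 40.
  Auto: ids {2} → MAX(price)=118
  Books: ids {1, 3, 8} → MAX(price)=34
  Office: ids {4, 5, 6, 7} → MAX(price)=80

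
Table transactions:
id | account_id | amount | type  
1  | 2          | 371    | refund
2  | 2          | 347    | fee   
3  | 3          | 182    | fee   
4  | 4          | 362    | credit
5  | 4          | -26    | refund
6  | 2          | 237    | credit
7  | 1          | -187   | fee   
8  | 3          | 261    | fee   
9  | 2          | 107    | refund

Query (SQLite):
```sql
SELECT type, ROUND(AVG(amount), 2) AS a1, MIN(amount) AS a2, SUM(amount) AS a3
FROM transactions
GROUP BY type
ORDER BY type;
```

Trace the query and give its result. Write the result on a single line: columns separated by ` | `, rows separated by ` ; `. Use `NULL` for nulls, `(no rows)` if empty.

Group transactions by type.
Per group compute: ROUND(AVG(amount), 2), MIN(amount), SUM(amount).
  credit: ids {4, 6} → ROUND(AVG(amount), 2)=299.5, MIN(amount)=237, SUM(amount)=599
  fee: ids {2, 3, 7, 8} → ROUND(AVG(amount), 2)=150.75, MIN(amount)=-187, SUM(amount)=603
  refund: ids {1, 5, 9} → ROUND(AVG(amount), 2)=150.67, MIN(amount)=-26, SUM(amount)=452

credit | 299.5 | 237 | 599 ; fee | 150.75 | -187 | 603 ; refund | 150.67 | -26 | 452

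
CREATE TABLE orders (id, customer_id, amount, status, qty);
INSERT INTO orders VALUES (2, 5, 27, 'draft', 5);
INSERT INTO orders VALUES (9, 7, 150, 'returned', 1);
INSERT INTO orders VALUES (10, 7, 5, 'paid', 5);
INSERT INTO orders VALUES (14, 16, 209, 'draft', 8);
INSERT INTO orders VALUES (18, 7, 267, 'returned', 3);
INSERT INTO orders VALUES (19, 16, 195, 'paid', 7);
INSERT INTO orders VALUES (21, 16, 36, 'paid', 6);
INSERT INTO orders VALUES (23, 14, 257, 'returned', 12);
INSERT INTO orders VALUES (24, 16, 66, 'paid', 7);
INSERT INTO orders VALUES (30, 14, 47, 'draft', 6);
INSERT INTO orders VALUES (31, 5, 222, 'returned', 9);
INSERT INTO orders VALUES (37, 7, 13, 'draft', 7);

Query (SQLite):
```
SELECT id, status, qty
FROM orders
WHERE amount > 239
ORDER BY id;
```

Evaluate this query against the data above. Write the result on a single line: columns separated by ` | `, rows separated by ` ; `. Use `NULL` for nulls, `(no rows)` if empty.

18 | returned | 3 ; 23 | returned | 12

amount > 239: ids {18, 23}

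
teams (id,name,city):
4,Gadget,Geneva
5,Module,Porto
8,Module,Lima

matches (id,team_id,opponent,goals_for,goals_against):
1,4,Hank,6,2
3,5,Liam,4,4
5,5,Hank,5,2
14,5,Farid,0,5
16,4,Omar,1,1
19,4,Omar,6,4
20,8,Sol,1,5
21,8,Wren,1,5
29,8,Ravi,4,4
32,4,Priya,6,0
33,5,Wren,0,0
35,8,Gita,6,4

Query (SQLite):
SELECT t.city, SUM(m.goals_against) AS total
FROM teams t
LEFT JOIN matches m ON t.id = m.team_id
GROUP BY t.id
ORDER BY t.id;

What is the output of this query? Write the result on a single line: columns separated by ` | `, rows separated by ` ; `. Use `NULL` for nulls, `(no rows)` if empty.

Geneva | 7 ; Porto | 11 ; Lima | 18

LEFT JOIN keeps every teams row; unmatched ones get NULL for matches columns.
Group by teams.id and compute SUM(m.goals_against). SUM over an all-NULL group is NULL.
  4: ids {1, 16, 19, 32} → SUM(m.goals_against)=7
  5: ids {3, 5, 14, 33} → SUM(m.goals_against)=11
  8: ids {20, 21, 29, 35} → SUM(m.goals_against)=18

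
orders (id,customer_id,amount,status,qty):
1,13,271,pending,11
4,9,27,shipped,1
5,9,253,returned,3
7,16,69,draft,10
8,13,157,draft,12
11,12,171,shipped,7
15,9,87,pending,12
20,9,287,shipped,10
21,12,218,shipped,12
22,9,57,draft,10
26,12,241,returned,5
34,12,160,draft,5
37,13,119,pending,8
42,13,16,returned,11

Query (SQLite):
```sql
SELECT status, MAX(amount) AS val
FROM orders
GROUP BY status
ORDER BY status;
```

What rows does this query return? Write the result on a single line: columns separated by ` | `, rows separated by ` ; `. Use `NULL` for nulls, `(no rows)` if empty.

draft | 160 ; pending | 271 ; returned | 253 ; shipped | 287

Partition orders by status; compute MAX(amount) within each group.
  draft: ids {7, 8, 22, 34} → MAX(amount)=160
  pending: ids {1, 15, 37} → MAX(amount)=271
  returned: ids {5, 26, 42} → MAX(amount)=253
  shipped: ids {4, 11, 20, 21} → MAX(amount)=287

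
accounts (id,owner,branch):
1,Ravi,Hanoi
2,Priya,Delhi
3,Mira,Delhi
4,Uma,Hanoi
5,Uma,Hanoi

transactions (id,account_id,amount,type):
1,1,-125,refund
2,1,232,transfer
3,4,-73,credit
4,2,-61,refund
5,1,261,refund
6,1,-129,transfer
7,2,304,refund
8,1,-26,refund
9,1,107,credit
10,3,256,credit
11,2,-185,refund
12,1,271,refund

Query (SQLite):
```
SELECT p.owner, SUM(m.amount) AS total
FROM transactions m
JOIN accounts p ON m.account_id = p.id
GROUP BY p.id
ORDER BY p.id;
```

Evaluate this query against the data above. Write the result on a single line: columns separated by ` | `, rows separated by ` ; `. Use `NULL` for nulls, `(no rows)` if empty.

Ravi | 591 ; Priya | 58 ; Mira | 256 ; Uma | -73

Join each transactions row to its accounts via account_id.
Group joined rows by accounts.id; compute SUM(m.amount) per group.
  1: ids {1, 2, 5, 6, 8, 9, 12} → SUM(m.amount)=591
  2: ids {4, 7, 11} → SUM(m.amount)=58
  3: ids {10} → SUM(m.amount)=256
  4: ids {3} → SUM(m.amount)=-73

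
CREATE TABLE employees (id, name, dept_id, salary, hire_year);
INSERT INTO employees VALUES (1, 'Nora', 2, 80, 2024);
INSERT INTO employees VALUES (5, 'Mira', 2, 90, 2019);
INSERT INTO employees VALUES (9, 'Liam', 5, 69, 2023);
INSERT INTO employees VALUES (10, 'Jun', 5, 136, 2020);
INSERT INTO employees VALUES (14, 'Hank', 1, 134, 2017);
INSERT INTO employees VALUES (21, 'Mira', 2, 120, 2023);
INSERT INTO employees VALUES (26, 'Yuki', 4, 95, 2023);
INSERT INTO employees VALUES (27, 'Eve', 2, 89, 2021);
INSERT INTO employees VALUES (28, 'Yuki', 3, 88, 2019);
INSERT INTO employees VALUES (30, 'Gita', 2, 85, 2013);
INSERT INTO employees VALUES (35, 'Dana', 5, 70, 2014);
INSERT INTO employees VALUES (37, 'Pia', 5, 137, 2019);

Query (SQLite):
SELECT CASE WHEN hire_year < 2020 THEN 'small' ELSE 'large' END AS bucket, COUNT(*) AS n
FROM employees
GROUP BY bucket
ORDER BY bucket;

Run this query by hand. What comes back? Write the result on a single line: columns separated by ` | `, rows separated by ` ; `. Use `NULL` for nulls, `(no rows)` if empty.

Bucket rows by hire_year < 2020 → 'small' else 'large'; count each bucket.

large | 6 ; small | 6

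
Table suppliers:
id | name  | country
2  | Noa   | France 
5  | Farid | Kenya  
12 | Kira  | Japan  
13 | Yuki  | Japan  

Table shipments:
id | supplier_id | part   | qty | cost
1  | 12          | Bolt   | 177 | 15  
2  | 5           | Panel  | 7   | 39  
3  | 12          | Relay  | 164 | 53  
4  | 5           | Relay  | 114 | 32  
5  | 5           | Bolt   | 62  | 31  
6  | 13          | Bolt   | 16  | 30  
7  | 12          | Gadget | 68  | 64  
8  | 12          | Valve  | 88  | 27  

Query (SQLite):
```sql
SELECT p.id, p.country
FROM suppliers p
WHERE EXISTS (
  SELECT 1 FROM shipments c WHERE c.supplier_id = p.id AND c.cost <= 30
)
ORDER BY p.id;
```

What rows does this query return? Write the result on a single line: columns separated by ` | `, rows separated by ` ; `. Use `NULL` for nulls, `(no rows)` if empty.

For each suppliers row, check whether any shipments with matching supplier_id has cost <= 30.
Keep rows where that is true.

12 | Japan ; 13 | Japan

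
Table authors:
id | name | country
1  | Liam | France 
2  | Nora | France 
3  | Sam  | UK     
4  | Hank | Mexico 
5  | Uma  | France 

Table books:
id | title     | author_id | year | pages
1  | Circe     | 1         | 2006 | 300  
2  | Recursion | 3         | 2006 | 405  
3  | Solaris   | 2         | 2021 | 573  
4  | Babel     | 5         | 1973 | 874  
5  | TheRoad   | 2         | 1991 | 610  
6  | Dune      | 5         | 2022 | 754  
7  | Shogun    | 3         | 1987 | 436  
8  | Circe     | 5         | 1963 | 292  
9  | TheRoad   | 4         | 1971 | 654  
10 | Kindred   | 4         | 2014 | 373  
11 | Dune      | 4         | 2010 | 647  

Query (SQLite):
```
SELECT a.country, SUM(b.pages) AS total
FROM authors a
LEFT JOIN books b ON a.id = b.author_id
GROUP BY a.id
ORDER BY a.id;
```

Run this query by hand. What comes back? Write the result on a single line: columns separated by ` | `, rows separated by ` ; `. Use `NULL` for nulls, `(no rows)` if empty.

France | 300 ; France | 1183 ; UK | 841 ; Mexico | 1674 ; France | 1920

LEFT JOIN keeps every authors row; unmatched ones get NULL for books columns.
Group by authors.id and compute SUM(b.pages). SUM over an all-NULL group is NULL.
  1: ids {1} → SUM(b.pages)=300
  2: ids {3, 5} → SUM(b.pages)=1183
  3: ids {2, 7} → SUM(b.pages)=841
  4: ids {9, 10, 11} → SUM(b.pages)=1674
  5: ids {4, 6, 8} → SUM(b.pages)=1920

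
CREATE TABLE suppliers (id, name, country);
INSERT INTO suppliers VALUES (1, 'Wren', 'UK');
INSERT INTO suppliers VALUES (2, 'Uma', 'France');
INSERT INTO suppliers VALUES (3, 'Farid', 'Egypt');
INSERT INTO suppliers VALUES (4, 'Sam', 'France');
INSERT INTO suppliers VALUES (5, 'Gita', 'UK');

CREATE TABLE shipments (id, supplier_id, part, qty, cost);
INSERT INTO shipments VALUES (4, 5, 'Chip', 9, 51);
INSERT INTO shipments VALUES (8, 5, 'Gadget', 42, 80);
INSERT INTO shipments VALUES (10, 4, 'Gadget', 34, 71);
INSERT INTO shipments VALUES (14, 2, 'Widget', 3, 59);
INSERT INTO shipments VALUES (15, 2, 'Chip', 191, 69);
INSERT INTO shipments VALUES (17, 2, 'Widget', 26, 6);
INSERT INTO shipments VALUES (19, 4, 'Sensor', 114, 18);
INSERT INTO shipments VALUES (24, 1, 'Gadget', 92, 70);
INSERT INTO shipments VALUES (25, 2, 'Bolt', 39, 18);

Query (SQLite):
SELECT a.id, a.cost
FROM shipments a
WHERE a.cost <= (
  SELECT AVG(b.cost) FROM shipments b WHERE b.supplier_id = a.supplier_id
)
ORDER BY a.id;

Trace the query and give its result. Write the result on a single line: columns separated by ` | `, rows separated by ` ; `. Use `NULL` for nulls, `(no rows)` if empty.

4 | 51 ; 17 | 6 ; 19 | 18 ; 24 | 70 ; 25 | 18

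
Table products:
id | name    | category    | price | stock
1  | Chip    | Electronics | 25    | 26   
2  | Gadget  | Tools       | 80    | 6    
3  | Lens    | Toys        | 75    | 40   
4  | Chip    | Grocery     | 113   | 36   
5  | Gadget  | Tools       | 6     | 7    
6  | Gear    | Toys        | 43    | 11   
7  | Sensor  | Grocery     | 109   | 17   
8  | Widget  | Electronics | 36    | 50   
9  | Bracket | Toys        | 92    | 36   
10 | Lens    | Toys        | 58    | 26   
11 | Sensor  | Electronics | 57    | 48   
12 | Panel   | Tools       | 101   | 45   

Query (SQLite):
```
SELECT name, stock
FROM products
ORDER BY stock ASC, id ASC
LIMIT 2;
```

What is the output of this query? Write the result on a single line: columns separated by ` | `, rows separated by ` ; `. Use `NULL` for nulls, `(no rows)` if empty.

Sort by stock asc, tiebreak id asc: (6, id=2), (7, id=5), (11, id=6), (17, id=7), (26, id=1) …. Take first 2.

Gadget | 6 ; Gadget | 7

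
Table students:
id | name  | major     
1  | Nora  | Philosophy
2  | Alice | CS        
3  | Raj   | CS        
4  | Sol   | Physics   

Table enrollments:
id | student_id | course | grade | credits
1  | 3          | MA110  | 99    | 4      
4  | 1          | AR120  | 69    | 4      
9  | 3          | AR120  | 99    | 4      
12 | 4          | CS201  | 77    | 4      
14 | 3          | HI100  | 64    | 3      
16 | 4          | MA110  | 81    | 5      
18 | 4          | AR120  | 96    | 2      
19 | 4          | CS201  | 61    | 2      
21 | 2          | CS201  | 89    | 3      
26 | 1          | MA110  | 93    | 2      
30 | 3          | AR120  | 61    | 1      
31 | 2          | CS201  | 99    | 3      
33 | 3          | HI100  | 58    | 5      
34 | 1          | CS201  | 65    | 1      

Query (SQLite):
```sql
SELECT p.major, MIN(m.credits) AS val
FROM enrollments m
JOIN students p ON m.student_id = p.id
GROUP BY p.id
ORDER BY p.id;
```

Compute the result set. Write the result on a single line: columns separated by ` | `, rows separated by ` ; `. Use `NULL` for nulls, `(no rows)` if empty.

Join each enrollments row to its students via student_id.
Group joined rows by students.id; compute MIN(m.credits) per group.
  1: ids {4, 26, 34} → MIN(m.credits)=1
  2: ids {21, 31} → MIN(m.credits)=3
  3: ids {1, 9, 14, 30, 33} → MIN(m.credits)=1
  4: ids {12, 16, 18, 19} → MIN(m.credits)=2

Philosophy | 1 ; CS | 3 ; CS | 1 ; Physics | 2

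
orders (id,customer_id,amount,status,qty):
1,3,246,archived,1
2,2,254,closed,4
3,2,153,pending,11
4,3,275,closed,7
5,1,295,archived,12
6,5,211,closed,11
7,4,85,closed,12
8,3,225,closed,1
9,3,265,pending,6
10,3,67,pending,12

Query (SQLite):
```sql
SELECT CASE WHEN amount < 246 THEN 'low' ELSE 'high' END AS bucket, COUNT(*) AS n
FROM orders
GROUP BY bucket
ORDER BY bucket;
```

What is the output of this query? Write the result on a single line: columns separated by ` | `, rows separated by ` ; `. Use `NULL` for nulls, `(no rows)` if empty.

high | 5 ; low | 5

Bucket rows by amount < 246 → 'low' else 'high'; count each bucket.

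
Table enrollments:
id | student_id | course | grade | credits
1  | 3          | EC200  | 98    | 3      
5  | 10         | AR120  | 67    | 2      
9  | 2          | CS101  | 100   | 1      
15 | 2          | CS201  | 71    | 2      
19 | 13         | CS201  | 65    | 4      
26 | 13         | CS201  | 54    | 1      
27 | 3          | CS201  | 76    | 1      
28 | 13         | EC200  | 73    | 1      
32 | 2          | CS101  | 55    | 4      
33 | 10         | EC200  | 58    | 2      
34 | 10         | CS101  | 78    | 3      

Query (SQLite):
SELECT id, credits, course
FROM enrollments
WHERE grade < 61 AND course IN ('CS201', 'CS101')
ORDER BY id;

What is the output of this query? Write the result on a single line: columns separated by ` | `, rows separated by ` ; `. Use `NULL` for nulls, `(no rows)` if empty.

grade < 61: ids {26, 32, 33}
course IN ('CS201', 'CS101'): ids {9, 15, 19, 26, 27, 32, 34}
Combine with AND.

26 | 1 | CS201 ; 32 | 4 | CS101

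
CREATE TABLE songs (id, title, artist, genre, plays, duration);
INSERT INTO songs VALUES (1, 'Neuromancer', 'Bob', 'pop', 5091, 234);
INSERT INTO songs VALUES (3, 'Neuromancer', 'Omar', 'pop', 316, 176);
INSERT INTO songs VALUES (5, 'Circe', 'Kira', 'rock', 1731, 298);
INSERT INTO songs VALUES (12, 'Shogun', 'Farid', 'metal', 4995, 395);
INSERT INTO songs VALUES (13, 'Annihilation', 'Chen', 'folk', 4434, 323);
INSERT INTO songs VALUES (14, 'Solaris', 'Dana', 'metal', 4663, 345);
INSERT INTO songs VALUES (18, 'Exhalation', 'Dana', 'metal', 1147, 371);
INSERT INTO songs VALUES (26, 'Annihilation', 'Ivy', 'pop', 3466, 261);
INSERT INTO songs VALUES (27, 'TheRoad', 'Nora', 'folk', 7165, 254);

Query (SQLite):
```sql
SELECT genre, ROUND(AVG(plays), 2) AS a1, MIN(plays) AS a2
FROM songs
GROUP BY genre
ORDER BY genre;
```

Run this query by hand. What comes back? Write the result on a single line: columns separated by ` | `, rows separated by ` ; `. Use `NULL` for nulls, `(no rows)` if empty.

Group songs by genre.
Per group compute: ROUND(AVG(plays), 2), MIN(plays).
  folk: ids {13, 27} → ROUND(AVG(plays), 2)=5799.5, MIN(plays)=4434
  metal: ids {12, 14, 18} → ROUND(AVG(plays), 2)=3601.67, MIN(plays)=1147
  pop: ids {1, 3, 26} → ROUND(AVG(plays), 2)=2957.67, MIN(plays)=316
  rock: ids {5} → ROUND(AVG(plays), 2)=1731, MIN(plays)=1731

folk | 5799.5 | 4434 ; metal | 3601.67 | 1147 ; pop | 2957.67 | 316 ; rock | 1731 | 1731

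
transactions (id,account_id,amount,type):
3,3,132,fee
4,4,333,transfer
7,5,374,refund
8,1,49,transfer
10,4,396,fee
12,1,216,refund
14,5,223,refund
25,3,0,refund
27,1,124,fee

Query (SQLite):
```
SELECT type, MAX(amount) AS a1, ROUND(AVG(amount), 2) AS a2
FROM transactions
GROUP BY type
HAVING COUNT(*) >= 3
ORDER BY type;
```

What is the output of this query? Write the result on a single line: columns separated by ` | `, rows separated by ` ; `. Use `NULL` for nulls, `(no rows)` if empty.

Group transactions by type.
Per group compute: MAX(amount), ROUND(AVG(amount), 2).
HAVING: drop groups with fewer than 3 rows.
  fee: ids {3, 10, 27} → MAX(amount)=396, ROUND(AVG(amount), 2)=217.33
  refund: ids {7, 12, 14, 25} → MAX(amount)=374, ROUND(AVG(amount), 2)=203.25
  transfer: ids {4, 8} → MAX(amount)=333, ROUND(AVG(amount), 2)=191

fee | 396 | 217.33 ; refund | 374 | 203.25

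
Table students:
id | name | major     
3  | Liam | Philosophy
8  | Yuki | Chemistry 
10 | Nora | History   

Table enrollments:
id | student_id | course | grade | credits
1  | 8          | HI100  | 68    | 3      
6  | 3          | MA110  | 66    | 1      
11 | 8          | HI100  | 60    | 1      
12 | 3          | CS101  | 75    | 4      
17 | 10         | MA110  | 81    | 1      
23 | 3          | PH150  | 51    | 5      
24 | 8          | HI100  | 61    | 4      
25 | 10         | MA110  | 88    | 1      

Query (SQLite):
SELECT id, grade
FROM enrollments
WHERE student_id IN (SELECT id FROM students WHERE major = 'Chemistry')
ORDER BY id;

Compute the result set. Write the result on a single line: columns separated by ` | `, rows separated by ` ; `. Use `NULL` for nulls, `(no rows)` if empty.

1 | 68 ; 11 | 60 ; 24 | 61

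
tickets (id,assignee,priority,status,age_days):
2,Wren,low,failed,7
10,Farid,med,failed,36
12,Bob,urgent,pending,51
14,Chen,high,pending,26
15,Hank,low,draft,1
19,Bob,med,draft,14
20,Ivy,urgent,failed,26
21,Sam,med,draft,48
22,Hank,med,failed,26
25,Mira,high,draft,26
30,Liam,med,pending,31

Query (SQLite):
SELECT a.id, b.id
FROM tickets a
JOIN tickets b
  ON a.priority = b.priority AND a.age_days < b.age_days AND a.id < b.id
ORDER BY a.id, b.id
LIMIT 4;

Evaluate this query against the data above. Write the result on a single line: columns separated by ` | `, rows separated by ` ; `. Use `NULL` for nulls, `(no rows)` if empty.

10 | 21 ; 19 | 21 ; 19 | 22 ; 19 | 30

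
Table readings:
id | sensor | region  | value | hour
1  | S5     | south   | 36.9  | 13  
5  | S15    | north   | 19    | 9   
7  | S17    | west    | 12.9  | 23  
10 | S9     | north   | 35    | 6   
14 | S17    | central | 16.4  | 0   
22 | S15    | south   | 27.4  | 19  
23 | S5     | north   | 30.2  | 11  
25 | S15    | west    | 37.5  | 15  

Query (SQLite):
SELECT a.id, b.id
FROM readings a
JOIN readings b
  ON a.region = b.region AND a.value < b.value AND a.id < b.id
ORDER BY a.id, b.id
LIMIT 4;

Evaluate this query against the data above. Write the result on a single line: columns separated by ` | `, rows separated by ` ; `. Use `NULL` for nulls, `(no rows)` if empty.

5 | 10 ; 5 | 23 ; 7 | 25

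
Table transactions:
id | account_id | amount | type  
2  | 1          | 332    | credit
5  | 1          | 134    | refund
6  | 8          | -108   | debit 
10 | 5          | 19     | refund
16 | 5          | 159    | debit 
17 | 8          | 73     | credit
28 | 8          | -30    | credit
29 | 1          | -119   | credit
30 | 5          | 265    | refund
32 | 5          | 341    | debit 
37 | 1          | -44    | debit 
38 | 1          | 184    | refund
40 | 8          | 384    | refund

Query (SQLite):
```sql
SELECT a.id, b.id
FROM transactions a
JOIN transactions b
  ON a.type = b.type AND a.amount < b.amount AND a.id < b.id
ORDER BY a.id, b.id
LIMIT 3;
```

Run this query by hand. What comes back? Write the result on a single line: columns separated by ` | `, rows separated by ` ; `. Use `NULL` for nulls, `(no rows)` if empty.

5 | 30 ; 5 | 38 ; 5 | 40

Pairs (a,b) with same type, a.amount < b.amount, a.id < b.id.
type groups: credit:{2,17,28,29} debit:{6,16,32,37} refund:{5,10,30,38,40}
Ordered by (a.id, b.id); first 3.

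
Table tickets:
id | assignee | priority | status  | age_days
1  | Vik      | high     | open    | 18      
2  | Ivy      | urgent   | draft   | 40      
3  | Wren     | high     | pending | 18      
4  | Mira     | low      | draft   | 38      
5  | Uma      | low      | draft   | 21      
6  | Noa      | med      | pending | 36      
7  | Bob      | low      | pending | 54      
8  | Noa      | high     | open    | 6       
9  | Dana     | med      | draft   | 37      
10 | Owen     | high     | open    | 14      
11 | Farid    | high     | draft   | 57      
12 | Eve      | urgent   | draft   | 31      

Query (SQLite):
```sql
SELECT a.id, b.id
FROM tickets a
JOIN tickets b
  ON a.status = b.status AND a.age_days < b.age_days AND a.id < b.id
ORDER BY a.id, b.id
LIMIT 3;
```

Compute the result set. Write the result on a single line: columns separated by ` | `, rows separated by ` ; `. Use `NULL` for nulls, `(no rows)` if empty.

2 | 11 ; 3 | 6 ; 3 | 7

Pairs (a,b) with same status, a.age_days < b.age_days, a.id < b.id.
status groups: draft:{2,4,5,9,11,12} open:{1,8,10} pending:{3,6,7}
Ordered by (a.id, b.id); first 3.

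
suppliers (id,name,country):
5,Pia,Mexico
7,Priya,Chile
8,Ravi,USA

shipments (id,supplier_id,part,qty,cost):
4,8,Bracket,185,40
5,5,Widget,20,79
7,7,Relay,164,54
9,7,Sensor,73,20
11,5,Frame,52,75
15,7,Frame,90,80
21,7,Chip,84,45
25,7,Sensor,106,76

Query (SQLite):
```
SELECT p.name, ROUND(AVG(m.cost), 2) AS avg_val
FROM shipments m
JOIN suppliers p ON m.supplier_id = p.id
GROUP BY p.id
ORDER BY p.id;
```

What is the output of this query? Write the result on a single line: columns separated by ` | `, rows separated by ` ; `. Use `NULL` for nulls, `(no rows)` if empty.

Join each shipments row to its suppliers via supplier_id.
Group joined rows by suppliers.id; compute ROUND(AVG(m.cost), 2) per group.
  5: ids {5, 11} → ROUND(AVG(m.cost), 2)=77
  7: ids {7, 9, 15, 21, 25} → ROUND(AVG(m.cost), 2)=55
  8: ids {4} → ROUND(AVG(m.cost), 2)=40

Pia | 77 ; Priya | 55 ; Ravi | 40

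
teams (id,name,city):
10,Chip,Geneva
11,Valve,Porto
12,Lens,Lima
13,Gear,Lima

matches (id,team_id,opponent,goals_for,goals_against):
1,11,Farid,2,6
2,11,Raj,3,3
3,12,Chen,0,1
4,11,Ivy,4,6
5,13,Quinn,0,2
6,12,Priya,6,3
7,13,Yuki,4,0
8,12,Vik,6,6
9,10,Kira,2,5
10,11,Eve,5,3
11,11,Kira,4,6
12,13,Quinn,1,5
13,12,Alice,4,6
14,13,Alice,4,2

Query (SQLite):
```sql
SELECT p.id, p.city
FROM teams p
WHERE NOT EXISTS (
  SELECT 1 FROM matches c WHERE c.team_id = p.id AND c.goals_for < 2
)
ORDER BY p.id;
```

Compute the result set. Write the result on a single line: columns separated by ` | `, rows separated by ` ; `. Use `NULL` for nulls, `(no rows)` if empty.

For each teams row, check whether any matches with matching team_id has goals_for < 2.
Keep rows where that is false.

10 | Geneva ; 11 | Porto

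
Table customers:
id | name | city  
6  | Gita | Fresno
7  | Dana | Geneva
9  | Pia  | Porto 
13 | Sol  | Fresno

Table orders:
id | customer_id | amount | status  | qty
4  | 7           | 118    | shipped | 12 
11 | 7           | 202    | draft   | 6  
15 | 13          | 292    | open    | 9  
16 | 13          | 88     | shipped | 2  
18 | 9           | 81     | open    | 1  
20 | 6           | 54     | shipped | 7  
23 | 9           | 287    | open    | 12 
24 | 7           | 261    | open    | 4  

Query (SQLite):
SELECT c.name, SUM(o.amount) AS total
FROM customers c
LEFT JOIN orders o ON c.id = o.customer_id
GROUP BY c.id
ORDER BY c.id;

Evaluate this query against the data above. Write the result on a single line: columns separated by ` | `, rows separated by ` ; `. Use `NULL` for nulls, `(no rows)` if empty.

Gita | 54 ; Dana | 581 ; Pia | 368 ; Sol | 380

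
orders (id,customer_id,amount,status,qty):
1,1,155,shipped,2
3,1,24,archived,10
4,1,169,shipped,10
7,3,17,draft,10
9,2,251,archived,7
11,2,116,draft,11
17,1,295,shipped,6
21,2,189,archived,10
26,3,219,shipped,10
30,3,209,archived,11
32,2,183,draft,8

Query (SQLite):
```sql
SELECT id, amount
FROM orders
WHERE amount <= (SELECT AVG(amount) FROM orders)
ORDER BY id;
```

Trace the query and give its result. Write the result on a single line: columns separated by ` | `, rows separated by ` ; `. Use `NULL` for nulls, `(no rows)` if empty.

Scalar subquery: AVG(amount) over all orders rows = 166.090909 (≈; comparison uses full precision).
Keep rows where amount <= that value.

1 | 155 ; 3 | 24 ; 7 | 17 ; 11 | 116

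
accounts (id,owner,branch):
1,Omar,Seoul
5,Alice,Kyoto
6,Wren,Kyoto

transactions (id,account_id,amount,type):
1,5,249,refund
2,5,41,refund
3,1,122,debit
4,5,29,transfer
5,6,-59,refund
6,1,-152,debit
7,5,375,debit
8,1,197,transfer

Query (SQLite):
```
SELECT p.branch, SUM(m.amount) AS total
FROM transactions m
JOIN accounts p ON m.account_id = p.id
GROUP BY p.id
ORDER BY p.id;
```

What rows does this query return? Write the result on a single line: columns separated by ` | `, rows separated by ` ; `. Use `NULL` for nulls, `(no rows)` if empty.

Seoul | 167 ; Kyoto | 694 ; Kyoto | -59

Join each transactions row to its accounts via account_id.
Group joined rows by accounts.id; compute SUM(m.amount) per group.
  1: ids {3, 6, 8} → SUM(m.amount)=167
  5: ids {1, 2, 4, 7} → SUM(m.amount)=694
  6: ids {5} → SUM(m.amount)=-59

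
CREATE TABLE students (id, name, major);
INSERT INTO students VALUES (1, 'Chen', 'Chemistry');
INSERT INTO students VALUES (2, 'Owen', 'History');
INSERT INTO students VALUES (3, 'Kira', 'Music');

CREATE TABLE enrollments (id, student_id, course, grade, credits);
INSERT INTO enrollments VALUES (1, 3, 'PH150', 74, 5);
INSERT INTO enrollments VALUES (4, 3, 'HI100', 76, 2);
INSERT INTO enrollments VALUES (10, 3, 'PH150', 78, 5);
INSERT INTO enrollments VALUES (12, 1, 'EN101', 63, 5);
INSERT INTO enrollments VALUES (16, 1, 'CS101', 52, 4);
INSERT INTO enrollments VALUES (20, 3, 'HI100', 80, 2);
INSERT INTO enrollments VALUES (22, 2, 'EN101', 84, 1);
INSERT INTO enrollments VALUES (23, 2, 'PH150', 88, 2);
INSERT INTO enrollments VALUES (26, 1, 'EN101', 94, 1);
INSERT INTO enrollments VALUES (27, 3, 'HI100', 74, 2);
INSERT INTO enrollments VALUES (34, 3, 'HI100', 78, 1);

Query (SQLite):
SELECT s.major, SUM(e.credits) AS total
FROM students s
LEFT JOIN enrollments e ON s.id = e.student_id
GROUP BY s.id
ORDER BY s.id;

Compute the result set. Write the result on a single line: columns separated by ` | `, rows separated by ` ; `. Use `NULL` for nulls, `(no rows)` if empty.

Chemistry | 10 ; History | 3 ; Music | 17

LEFT JOIN keeps every students row; unmatched ones get NULL for enrollments columns.
Group by students.id and compute SUM(e.credits). SUM over an all-NULL group is NULL.
  1: ids {12, 16, 26} → SUM(e.credits)=10
  2: ids {22, 23} → SUM(e.credits)=3
  3: ids {1, 4, 10, 20, 27, 34} → SUM(e.credits)=17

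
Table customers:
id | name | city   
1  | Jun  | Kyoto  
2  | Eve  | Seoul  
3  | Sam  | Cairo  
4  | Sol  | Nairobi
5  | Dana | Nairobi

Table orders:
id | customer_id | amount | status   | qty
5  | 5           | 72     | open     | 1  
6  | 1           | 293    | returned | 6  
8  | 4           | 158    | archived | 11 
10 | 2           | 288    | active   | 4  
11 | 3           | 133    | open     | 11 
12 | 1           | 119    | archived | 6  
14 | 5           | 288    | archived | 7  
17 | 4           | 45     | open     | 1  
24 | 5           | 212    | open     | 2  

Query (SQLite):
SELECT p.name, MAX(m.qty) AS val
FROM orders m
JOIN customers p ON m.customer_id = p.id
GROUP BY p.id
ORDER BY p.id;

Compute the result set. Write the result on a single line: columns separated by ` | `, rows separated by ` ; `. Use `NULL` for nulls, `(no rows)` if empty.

Join each orders row to its customers via customer_id.
Group joined rows by customers.id; compute MAX(m.qty) per group.
  1: ids {6, 12} → MAX(m.qty)=6
  2: ids {10} → MAX(m.qty)=4
  3: ids {11} → MAX(m.qty)=11
  4: ids {8, 17} → MAX(m.qty)=11
  5: ids {5, 14, 24} → MAX(m.qty)=7

Jun | 6 ; Eve | 4 ; Sam | 11 ; Sol | 11 ; Dana | 7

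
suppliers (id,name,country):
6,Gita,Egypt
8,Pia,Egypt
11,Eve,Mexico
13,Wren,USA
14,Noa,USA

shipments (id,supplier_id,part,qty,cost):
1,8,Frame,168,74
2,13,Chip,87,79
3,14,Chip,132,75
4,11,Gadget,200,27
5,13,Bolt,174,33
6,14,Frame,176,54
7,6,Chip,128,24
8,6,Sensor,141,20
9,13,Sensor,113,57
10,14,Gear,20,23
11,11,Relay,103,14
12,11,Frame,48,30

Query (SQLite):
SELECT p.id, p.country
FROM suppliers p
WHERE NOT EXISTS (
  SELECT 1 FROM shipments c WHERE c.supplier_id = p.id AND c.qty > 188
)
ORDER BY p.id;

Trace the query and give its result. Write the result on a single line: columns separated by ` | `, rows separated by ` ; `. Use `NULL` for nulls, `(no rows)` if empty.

6 | Egypt ; 8 | Egypt ; 13 | USA ; 14 | USA

For each suppliers row, check whether any shipments with matching supplier_id has qty > 188.
Keep rows where that is false.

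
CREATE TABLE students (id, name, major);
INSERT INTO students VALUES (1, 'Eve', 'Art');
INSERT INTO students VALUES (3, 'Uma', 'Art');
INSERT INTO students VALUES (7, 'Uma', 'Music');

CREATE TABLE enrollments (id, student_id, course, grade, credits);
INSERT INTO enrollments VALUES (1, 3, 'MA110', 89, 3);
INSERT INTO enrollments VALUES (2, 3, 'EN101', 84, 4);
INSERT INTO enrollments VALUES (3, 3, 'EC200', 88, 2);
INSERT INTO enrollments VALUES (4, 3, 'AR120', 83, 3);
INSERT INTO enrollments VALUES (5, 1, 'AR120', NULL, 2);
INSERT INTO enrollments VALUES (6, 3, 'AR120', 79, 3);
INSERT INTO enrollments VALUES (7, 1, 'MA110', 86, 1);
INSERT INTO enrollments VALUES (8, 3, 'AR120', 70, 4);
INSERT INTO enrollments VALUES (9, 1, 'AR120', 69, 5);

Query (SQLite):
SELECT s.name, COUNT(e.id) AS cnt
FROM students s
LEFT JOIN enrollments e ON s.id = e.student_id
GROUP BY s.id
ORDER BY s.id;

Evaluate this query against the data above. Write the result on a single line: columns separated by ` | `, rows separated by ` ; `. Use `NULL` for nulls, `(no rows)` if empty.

Eve | 3 ; Uma | 6 ; Uma | 0

LEFT JOIN keeps every students row; unmatched ones get NULL for enrollments columns.
Group by students.id and compute COUNT(e.id). COUNT(col) of an all-NULL group is 0.
  1: ids {5, 7, 9} → COUNT(e.id)=3
  3: ids {1, 2, 3, 4, 6, 8} → COUNT(e.id)=6
  7: ids {—} → COUNT(e.id)=0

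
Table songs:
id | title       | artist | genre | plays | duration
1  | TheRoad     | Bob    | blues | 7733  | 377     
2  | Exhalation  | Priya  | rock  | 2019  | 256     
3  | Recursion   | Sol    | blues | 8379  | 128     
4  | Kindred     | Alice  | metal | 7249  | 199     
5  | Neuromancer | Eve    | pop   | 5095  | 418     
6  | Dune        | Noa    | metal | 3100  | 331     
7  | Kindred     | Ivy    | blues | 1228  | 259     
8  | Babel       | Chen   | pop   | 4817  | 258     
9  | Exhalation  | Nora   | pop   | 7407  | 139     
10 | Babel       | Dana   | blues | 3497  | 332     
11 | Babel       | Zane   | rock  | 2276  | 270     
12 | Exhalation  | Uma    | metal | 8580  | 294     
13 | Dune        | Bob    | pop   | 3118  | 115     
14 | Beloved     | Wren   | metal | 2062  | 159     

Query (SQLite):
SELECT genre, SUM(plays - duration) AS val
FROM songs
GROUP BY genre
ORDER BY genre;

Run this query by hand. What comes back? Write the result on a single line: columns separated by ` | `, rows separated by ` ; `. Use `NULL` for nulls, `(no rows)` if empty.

For each row compute plays - duration.
Group by genre; take SUM of the expression per group.
  blues: ids {1, 3, 7, 10} → SUM(plays - duration)=19741
  metal: ids {4, 6, 12, 14} → SUM(plays - duration)=20008
  pop: ids {5, 8, 9, 13} → SUM(plays - duration)=19507
  rock: ids {2, 11} → SUM(plays - duration)=3769

blues | 19741 ; metal | 20008 ; pop | 19507 ; rock | 3769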